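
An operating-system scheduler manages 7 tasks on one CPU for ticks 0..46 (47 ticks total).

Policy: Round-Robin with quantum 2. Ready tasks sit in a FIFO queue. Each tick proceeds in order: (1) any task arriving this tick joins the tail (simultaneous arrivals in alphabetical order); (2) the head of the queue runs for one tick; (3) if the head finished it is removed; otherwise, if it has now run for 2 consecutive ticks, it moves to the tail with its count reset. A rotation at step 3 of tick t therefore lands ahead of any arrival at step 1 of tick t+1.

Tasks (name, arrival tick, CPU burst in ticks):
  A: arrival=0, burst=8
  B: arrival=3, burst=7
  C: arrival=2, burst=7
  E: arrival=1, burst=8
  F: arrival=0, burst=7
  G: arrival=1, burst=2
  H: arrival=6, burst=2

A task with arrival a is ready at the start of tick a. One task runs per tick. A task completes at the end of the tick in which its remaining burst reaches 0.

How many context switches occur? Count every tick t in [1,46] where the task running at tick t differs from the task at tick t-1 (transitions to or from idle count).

t=0: queue=[A,F] q_used=0 → run A
t=1: queue=[A,F,E,G] q_used=1 → run A
t=2: queue=[F,E,G,A,C] q_used=0 → run F
t=3: queue=[F,E,G,A,C,B] q_used=1 → run F
t=4: queue=[E,G,A,C,B,F] q_used=0 → run E
t=5: queue=[E,G,A,C,B,F] q_used=1 → run E
t=6: queue=[G,A,C,B,F,E,H] q_used=0 → run G
t=7: queue=[G,A,C,B,F,E,H] q_used=1 → run G
t=8: queue=[A,C,B,F,E,H] q_used=0 → run A
t=9: queue=[A,C,B,F,E,H] q_used=1 → run A
t=10: queue=[C,B,F,E,H,A] q_used=0 → run C
t=11: queue=[C,B,F,E,H,A] q_used=1 → run C
t=12: queue=[B,F,E,H,A,C] q_used=0 → run B
t=13: queue=[B,F,E,H,A,C] q_used=1 → run B
t=14: queue=[F,E,H,A,C,B] q_used=0 → run F
t=15: queue=[F,E,H,A,C,B] q_used=1 → run F
t=16: queue=[E,H,A,C,B,F] q_used=0 → run E
t=17: queue=[E,H,A,C,B,F] q_used=1 → run E
t=18: queue=[H,A,C,B,F,E] q_used=0 → run H
t=19: queue=[H,A,C,B,F,E] q_used=1 → run H
t=20: queue=[A,C,B,F,E] q_used=0 → run A
t=21: queue=[A,C,B,F,E] q_used=1 → run A
t=22: queue=[C,B,F,E,A] q_used=0 → run C
t=23: queue=[C,B,F,E,A] q_used=1 → run C
t=24: queue=[B,F,E,A,C] q_used=0 → run B
t=25: queue=[B,F,E,A,C] q_used=1 → run B
t=26: queue=[F,E,A,C,B] q_used=0 → run F
t=27: queue=[F,E,A,C,B] q_used=1 → run F
t=28: queue=[E,A,C,B,F] q_used=0 → run E
t=29: queue=[E,A,C,B,F] q_used=1 → run E
t=30: queue=[A,C,B,F,E] q_used=0 → run A
t=31: queue=[A,C,B,F,E] q_used=1 → run A
t=32: queue=[C,B,F,E] q_used=0 → run C
t=33: queue=[C,B,F,E] q_used=1 → run C
t=34: queue=[B,F,E,C] q_used=0 → run B
t=35: queue=[B,F,E,C] q_used=1 → run B
t=36: queue=[F,E,C,B] q_used=0 → run F
t=37: queue=[E,C,B] q_used=0 → run E
t=38: queue=[E,C,B] q_used=1 → run E
t=39: queue=[C,B] q_used=0 → run C
t=40: queue=[B] q_used=0 → run B
t=41: (idle)
t=42: (idle)
t=43: (idle)
t=44: (idle)
t=45: (idle)
t=46: (idle)

context switches = 22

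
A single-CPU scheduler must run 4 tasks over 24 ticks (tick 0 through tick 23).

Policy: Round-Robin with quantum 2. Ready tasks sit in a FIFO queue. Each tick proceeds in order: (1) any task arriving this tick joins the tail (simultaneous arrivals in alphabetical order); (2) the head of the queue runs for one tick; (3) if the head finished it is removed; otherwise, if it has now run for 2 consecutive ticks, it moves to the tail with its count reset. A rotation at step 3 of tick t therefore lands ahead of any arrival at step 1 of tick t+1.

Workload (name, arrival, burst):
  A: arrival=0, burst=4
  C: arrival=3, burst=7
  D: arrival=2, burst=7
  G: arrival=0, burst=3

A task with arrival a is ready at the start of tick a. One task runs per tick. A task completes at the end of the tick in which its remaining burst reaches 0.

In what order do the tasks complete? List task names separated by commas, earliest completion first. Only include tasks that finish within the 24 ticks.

completion order = A, G, D, C

t=0: queue=[A,G] q_used=0 → run A
t=1: queue=[A,G] q_used=1 → run A
t=2: queue=[G,A,D] q_used=0 → run G
t=3: queue=[G,A,D,C] q_used=1 → run G
t=4: queue=[A,D,C,G] q_used=0 → run A
t=5: queue=[A,D,C,G] q_used=1 → run A
t=6: queue=[D,C,G] q_used=0 → run D
t=7: queue=[D,C,G] q_used=1 → run D
t=8: queue=[C,G,D] q_used=0 → run C
t=9: queue=[C,G,D] q_used=1 → run C
t=10: queue=[G,D,C] q_used=0 → run G
t=11: queue=[D,C] q_used=0 → run D
t=12: queue=[D,C] q_used=1 → run D
t=13: queue=[C,D] q_used=0 → run C
t=14: queue=[C,D] q_used=1 → run C
t=15: queue=[D,C] q_used=0 → run D
t=16: queue=[D,C] q_used=1 → run D
t=17: queue=[C,D] q_used=0 → run C
t=18: queue=[C,D] q_used=1 → run C
t=19: queue=[D,C] q_used=0 → run D
t=20: queue=[C] q_used=0 → run C
t=21: (idle)
t=22: (idle)
t=23: (idle)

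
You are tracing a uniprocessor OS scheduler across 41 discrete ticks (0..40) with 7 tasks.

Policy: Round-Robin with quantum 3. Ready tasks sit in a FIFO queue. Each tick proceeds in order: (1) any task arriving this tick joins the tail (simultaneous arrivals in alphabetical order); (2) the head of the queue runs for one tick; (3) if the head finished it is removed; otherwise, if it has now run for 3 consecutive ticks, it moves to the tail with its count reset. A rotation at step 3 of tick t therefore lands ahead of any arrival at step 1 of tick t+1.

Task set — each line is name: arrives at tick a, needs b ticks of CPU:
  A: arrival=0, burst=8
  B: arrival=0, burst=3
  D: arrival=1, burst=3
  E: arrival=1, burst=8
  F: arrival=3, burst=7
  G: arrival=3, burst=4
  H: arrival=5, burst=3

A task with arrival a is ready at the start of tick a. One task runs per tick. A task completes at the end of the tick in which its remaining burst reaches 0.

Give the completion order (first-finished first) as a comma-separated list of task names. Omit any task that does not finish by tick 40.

completion order = B, D, H, A, G, E, F

t=0: queue=[A,B] q_used=0 → run A
t=1: queue=[A,B,D,E] q_used=1 → run A
t=2: queue=[A,B,D,E] q_used=2 → run A
t=3: queue=[B,D,E,A,F,G] q_used=0 → run B
t=4: queue=[B,D,E,A,F,G] q_used=1 → run B
t=5: queue=[B,D,E,A,F,G,H] q_used=2 → run B
t=6: queue=[D,E,A,F,G,H] q_used=0 → run D
t=7: queue=[D,E,A,F,G,H] q_used=1 → run D
t=8: queue=[D,E,A,F,G,H] q_used=2 → run D
t=9: queue=[E,A,F,G,H] q_used=0 → run E
t=10: queue=[E,A,F,G,H] q_used=1 → run E
t=11: queue=[E,A,F,G,H] q_used=2 → run E
t=12: queue=[A,F,G,H,E] q_used=0 → run A
t=13: queue=[A,F,G,H,E] q_used=1 → run A
t=14: queue=[A,F,G,H,E] q_used=2 → run A
t=15: queue=[F,G,H,E,A] q_used=0 → run F
t=16: queue=[F,G,H,E,A] q_used=1 → run F
t=17: queue=[F,G,H,E,A] q_used=2 → run F
t=18: queue=[G,H,E,A,F] q_used=0 → run G
t=19: queue=[G,H,E,A,F] q_used=1 → run G
t=20: queue=[G,H,E,A,F] q_used=2 → run G
t=21: queue=[H,E,A,F,G] q_used=0 → run H
t=22: queue=[H,E,A,F,G] q_used=1 → run H
t=23: queue=[H,E,A,F,G] q_used=2 → run H
t=24: queue=[E,A,F,G] q_used=0 → run E
t=25: queue=[E,A,F,G] q_used=1 → run E
t=26: queue=[E,A,F,G] q_used=2 → run E
t=27: queue=[A,F,G,E] q_used=0 → run A
t=28: queue=[A,F,G,E] q_used=1 → run A
t=29: queue=[F,G,E] q_used=0 → run F
t=30: queue=[F,G,E] q_used=1 → run F
t=31: queue=[F,G,E] q_used=2 → run F
t=32: queue=[G,E,F] q_used=0 → run G
t=33: queue=[E,F] q_used=0 → run E
t=34: queue=[E,F] q_used=1 → run E
t=35: queue=[F] q_used=0 → run F
t=36: (idle)
t=37: (idle)
t=38: (idle)
t=39: (idle)
t=40: (idle)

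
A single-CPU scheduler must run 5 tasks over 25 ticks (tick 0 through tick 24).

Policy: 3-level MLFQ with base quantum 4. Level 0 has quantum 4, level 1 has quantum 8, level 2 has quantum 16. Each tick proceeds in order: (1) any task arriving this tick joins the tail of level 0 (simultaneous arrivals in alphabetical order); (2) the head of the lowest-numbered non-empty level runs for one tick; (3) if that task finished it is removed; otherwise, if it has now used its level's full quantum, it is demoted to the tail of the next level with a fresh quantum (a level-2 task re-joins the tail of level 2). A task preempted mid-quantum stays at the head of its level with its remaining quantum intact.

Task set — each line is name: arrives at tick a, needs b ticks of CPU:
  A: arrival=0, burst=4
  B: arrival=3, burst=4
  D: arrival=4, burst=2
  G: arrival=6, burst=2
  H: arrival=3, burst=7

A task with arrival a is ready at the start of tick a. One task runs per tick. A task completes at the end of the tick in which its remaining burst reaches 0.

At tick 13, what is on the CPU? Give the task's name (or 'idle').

t=0: L0/L1/L2 = A/-/- → run A
t=1: L0/L1/L2 = A/-/- → run A
t=2: L0/L1/L2 = A/-/- → run A
t=3: L0/L1/L2 = ABH/-/- → run A
t=4: L0/L1/L2 = BHD/-/- → run B
t=5: L0/L1/L2 = BHD/-/- → run B
t=6: L0/L1/L2 = BHDG/-/- → run B
t=7: L0/L1/L2 = BHDG/-/- → run B
t=8: L0/L1/L2 = HDG/-/- → run H
t=9: L0/L1/L2 = HDG/-/- → run H
t=10: L0/L1/L2 = HDG/-/- → run H
t=11: L0/L1/L2 = HDG/-/- → run H
t=12: L0/L1/L2 = DG/H/- → run D
t=13: L0/L1/L2 = DG/H/- → run D
t=14: L0/L1/L2 = G/H/- → run G
t=15: L0/L1/L2 = G/H/- → run G
t=16: L0/L1/L2 = -/H/- → run H
t=17: L0/L1/L2 = -/H/- → run H
t=18: L0/L1/L2 = -/H/- → run H
t=19: (idle)
t=20: (idle)
t=21: (idle)
t=22: (idle)
t=23: (idle)
t=24: (idle)

running at tick 13 = D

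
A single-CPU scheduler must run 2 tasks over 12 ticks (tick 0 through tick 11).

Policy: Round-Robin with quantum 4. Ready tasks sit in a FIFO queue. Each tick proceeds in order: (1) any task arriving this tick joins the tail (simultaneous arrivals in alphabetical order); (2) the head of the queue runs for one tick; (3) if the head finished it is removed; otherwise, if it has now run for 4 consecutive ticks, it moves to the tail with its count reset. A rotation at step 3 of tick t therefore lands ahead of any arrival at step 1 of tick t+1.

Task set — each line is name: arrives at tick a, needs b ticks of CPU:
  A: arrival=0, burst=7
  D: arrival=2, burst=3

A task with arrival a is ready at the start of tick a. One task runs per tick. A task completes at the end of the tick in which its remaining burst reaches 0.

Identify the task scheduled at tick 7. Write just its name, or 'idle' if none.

running at tick 7 = A

t=0: queue=[A] q_used=0 → run A
t=1: queue=[A] q_used=1 → run A
t=2: queue=[A,D] q_used=2 → run A
t=3: queue=[A,D] q_used=3 → run A
t=4: queue=[D,A] q_used=0 → run D
t=5: queue=[D,A] q_used=1 → run D
t=6: queue=[D,A] q_used=2 → run D
t=7: queue=[A] q_used=0 → run A
t=8: queue=[A] q_used=1 → run A
t=9: queue=[A] q_used=2 → run A
t=10: (idle)
t=11: (idle)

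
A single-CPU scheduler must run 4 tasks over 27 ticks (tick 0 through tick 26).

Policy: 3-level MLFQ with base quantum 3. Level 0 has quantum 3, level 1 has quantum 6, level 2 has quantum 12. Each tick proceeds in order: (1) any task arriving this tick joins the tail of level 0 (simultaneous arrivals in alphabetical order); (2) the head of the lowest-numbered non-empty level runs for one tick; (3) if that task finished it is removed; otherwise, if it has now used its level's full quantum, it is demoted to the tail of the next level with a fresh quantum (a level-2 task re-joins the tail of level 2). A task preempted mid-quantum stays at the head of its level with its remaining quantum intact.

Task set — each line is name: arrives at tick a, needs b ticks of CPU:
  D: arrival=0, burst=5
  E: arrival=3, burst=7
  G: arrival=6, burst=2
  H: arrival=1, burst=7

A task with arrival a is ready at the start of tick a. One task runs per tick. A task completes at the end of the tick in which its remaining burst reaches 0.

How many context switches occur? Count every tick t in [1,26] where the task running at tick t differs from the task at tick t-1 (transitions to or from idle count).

t=0: L0/L1/L2 = D/-/- → run D
t=1: L0/L1/L2 = DH/-/- → run D
t=2: L0/L1/L2 = DH/-/- → run D
t=3: L0/L1/L2 = HE/D/- → run H
t=4: L0/L1/L2 = HE/D/- → run H
t=5: L0/L1/L2 = HE/D/- → run H
t=6: L0/L1/L2 = EG/DH/- → run E
t=7: L0/L1/L2 = EG/DH/- → run E
t=8: L0/L1/L2 = EG/DH/- → run E
t=9: L0/L1/L2 = G/DHE/- → run G
t=10: L0/L1/L2 = G/DHE/- → run G
t=11: L0/L1/L2 = -/DHE/- → run D
t=12: L0/L1/L2 = -/DHE/- → run D
t=13: L0/L1/L2 = -/HE/- → run H
t=14: L0/L1/L2 = -/HE/- → run H
t=15: L0/L1/L2 = -/HE/- → run H
t=16: L0/L1/L2 = -/HE/- → run H
t=17: L0/L1/L2 = -/E/- → run E
t=18: L0/L1/L2 = -/E/- → run E
t=19: L0/L1/L2 = -/E/- → run E
t=20: L0/L1/L2 = -/E/- → run E
t=21: (idle)
t=22: (idle)
t=23: (idle)
t=24: (idle)
t=25: (idle)
t=26: (idle)

context switches = 7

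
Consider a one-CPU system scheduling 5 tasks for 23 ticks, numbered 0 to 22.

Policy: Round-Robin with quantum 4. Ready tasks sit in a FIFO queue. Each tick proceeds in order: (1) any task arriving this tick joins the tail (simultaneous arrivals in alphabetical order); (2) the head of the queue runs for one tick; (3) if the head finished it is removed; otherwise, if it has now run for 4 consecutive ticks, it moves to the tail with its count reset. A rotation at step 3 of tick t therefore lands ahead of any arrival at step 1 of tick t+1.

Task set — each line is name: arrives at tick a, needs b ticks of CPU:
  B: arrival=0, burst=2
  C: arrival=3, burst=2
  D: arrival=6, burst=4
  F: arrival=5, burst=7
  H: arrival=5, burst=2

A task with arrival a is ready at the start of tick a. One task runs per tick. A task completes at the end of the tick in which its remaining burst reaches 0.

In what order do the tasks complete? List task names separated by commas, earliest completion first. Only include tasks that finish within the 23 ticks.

completion order = B, C, H, D, F

t=0: queue=[B] q_used=0 → run B
t=1: queue=[B] q_used=1 → run B
t=2: (idle)
t=3: queue=[C] q_used=0 → run C
t=4: queue=[C] q_used=1 → run C
t=5: queue=[F,H] q_used=0 → run F
t=6: queue=[F,H,D] q_used=1 → run F
t=7: queue=[F,H,D] q_used=2 → run F
t=8: queue=[F,H,D] q_used=3 → run F
t=9: queue=[H,D,F] q_used=0 → run H
t=10: queue=[H,D,F] q_used=1 → run H
t=11: queue=[D,F] q_used=0 → run D
t=12: queue=[D,F] q_used=1 → run D
t=13: queue=[D,F] q_used=2 → run D
t=14: queue=[D,F] q_used=3 → run D
t=15: queue=[F] q_used=0 → run F
t=16: queue=[F] q_used=1 → run F
t=17: queue=[F] q_used=2 → run F
t=18: (idle)
t=19: (idle)
t=20: (idle)
t=21: (idle)
t=22: (idle)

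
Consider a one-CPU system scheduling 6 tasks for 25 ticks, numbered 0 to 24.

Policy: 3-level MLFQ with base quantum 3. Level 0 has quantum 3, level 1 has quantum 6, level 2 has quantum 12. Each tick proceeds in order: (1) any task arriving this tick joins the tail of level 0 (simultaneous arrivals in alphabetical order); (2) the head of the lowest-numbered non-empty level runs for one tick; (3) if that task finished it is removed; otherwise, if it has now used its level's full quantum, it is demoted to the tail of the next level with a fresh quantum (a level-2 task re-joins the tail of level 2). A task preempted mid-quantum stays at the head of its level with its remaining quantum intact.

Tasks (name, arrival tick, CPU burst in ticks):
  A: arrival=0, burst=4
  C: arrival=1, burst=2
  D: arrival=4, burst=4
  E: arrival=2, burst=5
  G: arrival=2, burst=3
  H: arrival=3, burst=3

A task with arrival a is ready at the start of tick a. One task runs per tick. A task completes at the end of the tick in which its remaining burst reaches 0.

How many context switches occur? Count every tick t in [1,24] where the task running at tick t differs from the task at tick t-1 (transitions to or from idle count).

t=0: L0/L1/L2 = A/-/- → run A
t=1: L0/L1/L2 = AC/-/- → run A
t=2: L0/L1/L2 = ACEG/-/- → run A
t=3: L0/L1/L2 = CEGH/A/- → run C
t=4: L0/L1/L2 = CEGHD/A/- → run C
t=5: L0/L1/L2 = EGHD/A/- → run E
t=6: L0/L1/L2 = EGHD/A/- → run E
t=7: L0/L1/L2 = EGHD/A/- → run E
t=8: L0/L1/L2 = GHD/AE/- → run G
t=9: L0/L1/L2 = GHD/AE/- → run G
t=10: L0/L1/L2 = GHD/AE/- → run G
t=11: L0/L1/L2 = HD/AE/- → run H
t=12: L0/L1/L2 = HD/AE/- → run H
t=13: L0/L1/L2 = HD/AE/- → run H
t=14: L0/L1/L2 = D/AE/- → run D
t=15: L0/L1/L2 = D/AE/- → run D
t=16: L0/L1/L2 = D/AE/- → run D
t=17: L0/L1/L2 = -/AED/- → run A
t=18: L0/L1/L2 = -/ED/- → run E
t=19: L0/L1/L2 = -/ED/- → run E
t=20: L0/L1/L2 = -/D/- → run D
t=21: (idle)
t=22: (idle)
t=23: (idle)
t=24: (idle)

context switches = 9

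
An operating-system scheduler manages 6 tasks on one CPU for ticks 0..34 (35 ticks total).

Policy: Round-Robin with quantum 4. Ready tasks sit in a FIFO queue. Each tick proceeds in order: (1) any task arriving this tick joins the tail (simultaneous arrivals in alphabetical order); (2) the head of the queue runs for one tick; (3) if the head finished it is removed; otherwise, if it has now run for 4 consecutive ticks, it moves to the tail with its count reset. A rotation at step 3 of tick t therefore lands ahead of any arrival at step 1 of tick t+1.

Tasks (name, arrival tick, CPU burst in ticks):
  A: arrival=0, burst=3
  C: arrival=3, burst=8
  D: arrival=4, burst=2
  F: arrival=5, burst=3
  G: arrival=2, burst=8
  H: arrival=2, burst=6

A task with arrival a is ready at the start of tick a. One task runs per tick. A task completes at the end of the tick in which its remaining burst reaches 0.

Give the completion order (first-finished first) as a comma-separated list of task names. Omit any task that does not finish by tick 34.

t=0: queue=[A] q_used=0 → run A
t=1: queue=[A] q_used=1 → run A
t=2: queue=[A,G,H] q_used=2 → run A
t=3: queue=[G,H,C] q_used=0 → run G
t=4: queue=[G,H,C,D] q_used=1 → run G
t=5: queue=[G,H,C,D,F] q_used=2 → run G
t=6: queue=[G,H,C,D,F] q_used=3 → run G
t=7: queue=[H,C,D,F,G] q_used=0 → run H
t=8: queue=[H,C,D,F,G] q_used=1 → run H
t=9: queue=[H,C,D,F,G] q_used=2 → run H
t=10: queue=[H,C,D,F,G] q_used=3 → run H
t=11: queue=[C,D,F,G,H] q_used=0 → run C
t=12: queue=[C,D,F,G,H] q_used=1 → run C
t=13: queue=[C,D,F,G,H] q_used=2 → run C
t=14: queue=[C,D,F,G,H] q_used=3 → run C
t=15: queue=[D,F,G,H,C] q_used=0 → run D
t=16: queue=[D,F,G,H,C] q_used=1 → run D
t=17: queue=[F,G,H,C] q_used=0 → run F
t=18: queue=[F,G,H,C] q_used=1 → run F
t=19: queue=[F,G,H,C] q_used=2 → run F
t=20: queue=[G,H,C] q_used=0 → run G
t=21: queue=[G,H,C] q_used=1 → run G
t=22: queue=[G,H,C] q_used=2 → run G
t=23: queue=[G,H,C] q_used=3 → run G
t=24: queue=[H,C] q_used=0 → run H
t=25: queue=[H,C] q_used=1 → run H
t=26: queue=[C] q_used=0 → run C
t=27: queue=[C] q_used=1 → run C
t=28: queue=[C] q_used=2 → run C
t=29: queue=[C] q_used=3 → run C
t=30: (idle)
t=31: (idle)
t=32: (idle)
t=33: (idle)
t=34: (idle)

completion order = A, D, F, G, H, C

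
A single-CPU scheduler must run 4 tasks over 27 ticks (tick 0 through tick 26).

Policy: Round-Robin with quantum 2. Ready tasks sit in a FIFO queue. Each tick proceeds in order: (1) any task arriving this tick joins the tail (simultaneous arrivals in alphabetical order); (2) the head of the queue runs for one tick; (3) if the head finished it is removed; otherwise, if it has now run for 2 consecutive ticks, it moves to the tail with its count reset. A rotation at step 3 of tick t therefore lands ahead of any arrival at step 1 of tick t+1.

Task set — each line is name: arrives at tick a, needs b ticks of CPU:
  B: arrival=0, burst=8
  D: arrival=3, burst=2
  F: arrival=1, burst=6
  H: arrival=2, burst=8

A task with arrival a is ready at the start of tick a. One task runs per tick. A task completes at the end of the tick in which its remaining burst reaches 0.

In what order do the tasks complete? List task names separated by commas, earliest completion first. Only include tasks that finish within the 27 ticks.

t=0: queue=[B] q_used=0 → run B
t=1: queue=[B,F] q_used=1 → run B
t=2: queue=[F,B,H] q_used=0 → run F
t=3: queue=[F,B,H,D] q_used=1 → run F
t=4: queue=[B,H,D,F] q_used=0 → run B
t=5: queue=[B,H,D,F] q_used=1 → run B
t=6: queue=[H,D,F,B] q_used=0 → run H
t=7: queue=[H,D,F,B] q_used=1 → run H
t=8: queue=[D,F,B,H] q_used=0 → run D
t=9: queue=[D,F,B,H] q_used=1 → run D
t=10: queue=[F,B,H] q_used=0 → run F
t=11: queue=[F,B,H] q_used=1 → run F
t=12: queue=[B,H,F] q_used=0 → run B
t=13: queue=[B,H,F] q_used=1 → run B
t=14: queue=[H,F,B] q_used=0 → run H
t=15: queue=[H,F,B] q_used=1 → run H
t=16: queue=[F,B,H] q_used=0 → run F
t=17: queue=[F,B,H] q_used=1 → run F
t=18: queue=[B,H] q_used=0 → run B
t=19: queue=[B,H] q_used=1 → run B
t=20: queue=[H] q_used=0 → run H
t=21: queue=[H] q_used=1 → run H
t=22: queue=[H] q_used=0 → run H
t=23: queue=[H] q_used=1 → run H
t=24: (idle)
t=25: (idle)
t=26: (idle)

completion order = D, F, B, H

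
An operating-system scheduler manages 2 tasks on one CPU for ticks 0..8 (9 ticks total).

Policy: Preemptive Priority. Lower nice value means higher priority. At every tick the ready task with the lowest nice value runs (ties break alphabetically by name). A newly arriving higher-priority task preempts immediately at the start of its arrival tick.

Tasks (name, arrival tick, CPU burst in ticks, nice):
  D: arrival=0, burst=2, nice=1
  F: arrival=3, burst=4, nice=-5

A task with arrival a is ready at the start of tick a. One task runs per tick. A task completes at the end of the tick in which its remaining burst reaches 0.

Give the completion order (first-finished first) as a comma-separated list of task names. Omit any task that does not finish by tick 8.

t=0: ready={D} → run D
t=1: ready={D} → run D
t=2: (idle)
t=3: ready={F} → run F
t=4: ready={F} → run F
t=5: ready={F} → run F
t=6: ready={F} → run F
t=7: (idle)
t=8: (idle)

completion order = D, F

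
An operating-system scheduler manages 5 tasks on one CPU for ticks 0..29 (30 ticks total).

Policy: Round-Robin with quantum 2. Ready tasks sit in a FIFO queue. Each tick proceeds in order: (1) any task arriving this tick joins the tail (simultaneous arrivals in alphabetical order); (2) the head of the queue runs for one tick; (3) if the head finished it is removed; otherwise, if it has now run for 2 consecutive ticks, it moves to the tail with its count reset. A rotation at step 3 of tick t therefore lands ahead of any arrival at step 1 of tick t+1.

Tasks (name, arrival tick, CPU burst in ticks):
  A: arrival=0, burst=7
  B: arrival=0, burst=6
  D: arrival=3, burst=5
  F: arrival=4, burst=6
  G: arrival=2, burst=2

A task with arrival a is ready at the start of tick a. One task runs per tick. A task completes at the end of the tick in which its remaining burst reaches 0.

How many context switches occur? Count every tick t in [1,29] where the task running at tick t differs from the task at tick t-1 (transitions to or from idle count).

context switches = 14

t=0: queue=[A,B] q_used=0 → run A
t=1: queue=[A,B] q_used=1 → run A
t=2: queue=[B,A,G] q_used=0 → run B
t=3: queue=[B,A,G,D] q_used=1 → run B
t=4: queue=[A,G,D,B,F] q_used=0 → run A
t=5: queue=[A,G,D,B,F] q_used=1 → run A
t=6: queue=[G,D,B,F,A] q_used=0 → run G
t=7: queue=[G,D,B,F,A] q_used=1 → run G
t=8: queue=[D,B,F,A] q_used=0 → run D
t=9: queue=[D,B,F,A] q_used=1 → run D
t=10: queue=[B,F,A,D] q_used=0 → run B
t=11: queue=[B,F,A,D] q_used=1 → run B
t=12: queue=[F,A,D,B] q_used=0 → run F
t=13: queue=[F,A,D,B] q_used=1 → run F
t=14: queue=[A,D,B,F] q_used=0 → run A
t=15: queue=[A,D,B,F] q_used=1 → run A
t=16: queue=[D,B,F,A] q_used=0 → run D
t=17: queue=[D,B,F,A] q_used=1 → run D
t=18: queue=[B,F,A,D] q_used=0 → run B
t=19: queue=[B,F,A,D] q_used=1 → run B
t=20: queue=[F,A,D] q_used=0 → run F
t=21: queue=[F,A,D] q_used=1 → run F
t=22: queue=[A,D,F] q_used=0 → run A
t=23: queue=[D,F] q_used=0 → run D
t=24: queue=[F] q_used=0 → run F
t=25: queue=[F] q_used=1 → run F
t=26: (idle)
t=27: (idle)
t=28: (idle)
t=29: (idle)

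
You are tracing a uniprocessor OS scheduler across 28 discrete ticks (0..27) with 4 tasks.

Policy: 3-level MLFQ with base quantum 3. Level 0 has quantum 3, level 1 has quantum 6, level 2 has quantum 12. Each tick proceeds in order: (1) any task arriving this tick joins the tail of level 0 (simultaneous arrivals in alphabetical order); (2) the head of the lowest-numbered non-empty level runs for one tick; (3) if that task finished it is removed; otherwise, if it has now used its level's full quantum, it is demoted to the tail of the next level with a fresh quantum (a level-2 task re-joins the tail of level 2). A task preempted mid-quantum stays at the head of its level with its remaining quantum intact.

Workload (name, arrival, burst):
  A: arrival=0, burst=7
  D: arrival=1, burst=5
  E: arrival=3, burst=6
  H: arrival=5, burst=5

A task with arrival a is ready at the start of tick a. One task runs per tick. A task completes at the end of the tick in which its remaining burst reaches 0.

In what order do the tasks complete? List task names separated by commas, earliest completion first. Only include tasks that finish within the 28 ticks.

t=0: L0/L1/L2 = A/-/- → run A
t=1: L0/L1/L2 = AD/-/- → run A
t=2: L0/L1/L2 = AD/-/- → run A
t=3: L0/L1/L2 = DE/A/- → run D
t=4: L0/L1/L2 = DE/A/- → run D
t=5: L0/L1/L2 = DEH/A/- → run D
t=6: L0/L1/L2 = EH/AD/- → run E
t=7: L0/L1/L2 = EH/AD/- → run E
t=8: L0/L1/L2 = EH/AD/- → run E
t=9: L0/L1/L2 = H/ADE/- → run H
t=10: L0/L1/L2 = H/ADE/- → run H
t=11: L0/L1/L2 = H/ADE/- → run H
t=12: L0/L1/L2 = -/ADEH/- → run A
t=13: L0/L1/L2 = -/ADEH/- → run A
t=14: L0/L1/L2 = -/ADEH/- → run A
t=15: L0/L1/L2 = -/ADEH/- → run A
t=16: L0/L1/L2 = -/DEH/- → run D
t=17: L0/L1/L2 = -/DEH/- → run D
t=18: L0/L1/L2 = -/EH/- → run E
t=19: L0/L1/L2 = -/EH/- → run E
t=20: L0/L1/L2 = -/EH/- → run E
t=21: L0/L1/L2 = -/H/- → run H
t=22: L0/L1/L2 = -/H/- → run H
t=23: (idle)
t=24: (idle)
t=25: (idle)
t=26: (idle)
t=27: (idle)

completion order = A, D, E, H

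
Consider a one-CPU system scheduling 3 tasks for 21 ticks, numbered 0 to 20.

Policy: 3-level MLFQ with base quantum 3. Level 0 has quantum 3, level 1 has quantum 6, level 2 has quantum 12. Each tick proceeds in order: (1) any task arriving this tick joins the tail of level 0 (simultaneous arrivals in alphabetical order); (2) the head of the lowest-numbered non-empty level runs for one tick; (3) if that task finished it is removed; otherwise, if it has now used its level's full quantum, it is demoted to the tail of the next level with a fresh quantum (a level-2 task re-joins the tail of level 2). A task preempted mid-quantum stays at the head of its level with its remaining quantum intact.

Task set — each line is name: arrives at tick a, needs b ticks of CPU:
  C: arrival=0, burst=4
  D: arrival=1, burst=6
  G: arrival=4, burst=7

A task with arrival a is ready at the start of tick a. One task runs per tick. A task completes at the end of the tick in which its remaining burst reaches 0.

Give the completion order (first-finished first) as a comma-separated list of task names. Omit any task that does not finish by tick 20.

t=0: L0/L1/L2 = C/-/- → run C
t=1: L0/L1/L2 = CD/-/- → run C
t=2: L0/L1/L2 = CD/-/- → run C
t=3: L0/L1/L2 = D/C/- → run D
t=4: L0/L1/L2 = DG/C/- → run D
t=5: L0/L1/L2 = DG/C/- → run D
t=6: L0/L1/L2 = G/CD/- → run G
t=7: L0/L1/L2 = G/CD/- → run G
t=8: L0/L1/L2 = G/CD/- → run G
t=9: L0/L1/L2 = -/CDG/- → run C
t=10: L0/L1/L2 = -/DG/- → run D
t=11: L0/L1/L2 = -/DG/- → run D
t=12: L0/L1/L2 = -/DG/- → run D
t=13: L0/L1/L2 = -/G/- → run G
t=14: L0/L1/L2 = -/G/- → run G
t=15: L0/L1/L2 = -/G/- → run G
t=16: L0/L1/L2 = -/G/- → run G
t=17: (idle)
t=18: (idle)
t=19: (idle)
t=20: (idle)

completion order = C, D, G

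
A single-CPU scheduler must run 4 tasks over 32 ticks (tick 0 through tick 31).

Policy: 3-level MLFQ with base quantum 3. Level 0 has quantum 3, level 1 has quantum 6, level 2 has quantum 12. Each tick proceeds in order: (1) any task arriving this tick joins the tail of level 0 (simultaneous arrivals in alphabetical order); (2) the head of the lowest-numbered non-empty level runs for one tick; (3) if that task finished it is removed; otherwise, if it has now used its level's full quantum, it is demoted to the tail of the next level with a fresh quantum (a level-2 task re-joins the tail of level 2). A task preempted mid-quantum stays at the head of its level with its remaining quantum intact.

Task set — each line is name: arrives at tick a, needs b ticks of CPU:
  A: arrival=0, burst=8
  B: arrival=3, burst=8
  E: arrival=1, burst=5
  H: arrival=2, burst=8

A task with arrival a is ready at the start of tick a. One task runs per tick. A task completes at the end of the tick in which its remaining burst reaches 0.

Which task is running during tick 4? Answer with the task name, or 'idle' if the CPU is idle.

t=0: L0/L1/L2 = A/-/- → run A
t=1: L0/L1/L2 = AE/-/- → run A
t=2: L0/L1/L2 = AEH/-/- → run A
t=3: L0/L1/L2 = EHB/A/- → run E
t=4: L0/L1/L2 = EHB/A/- → run E
t=5: L0/L1/L2 = EHB/A/- → run E
t=6: L0/L1/L2 = HB/AE/- → run H
t=7: L0/L1/L2 = HB/AE/- → run H
t=8: L0/L1/L2 = HB/AE/- → run H
t=9: L0/L1/L2 = B/AEH/- → run B
t=10: L0/L1/L2 = B/AEH/- → run B
t=11: L0/L1/L2 = B/AEH/- → run B
t=12: L0/L1/L2 = -/AEHB/- → run A
t=13: L0/L1/L2 = -/AEHB/- → run A
t=14: L0/L1/L2 = -/AEHB/- → run A
t=15: L0/L1/L2 = -/AEHB/- → run A
t=16: L0/L1/L2 = -/AEHB/- → run A
t=17: L0/L1/L2 = -/EHB/- → run E
t=18: L0/L1/L2 = -/EHB/- → run E
t=19: L0/L1/L2 = -/HB/- → run H
t=20: L0/L1/L2 = -/HB/- → run H
t=21: L0/L1/L2 = -/HB/- → run H
t=22: L0/L1/L2 = -/HB/- → run H
t=23: L0/L1/L2 = -/HB/- → run H
t=24: L0/L1/L2 = -/B/- → run B
t=25: L0/L1/L2 = -/B/- → run B
t=26: L0/L1/L2 = -/B/- → run B
t=27: L0/L1/L2 = -/B/- → run B
t=28: L0/L1/L2 = -/B/- → run B
t=29: (idle)
t=30: (idle)
t=31: (idle)

running at tick 4 = E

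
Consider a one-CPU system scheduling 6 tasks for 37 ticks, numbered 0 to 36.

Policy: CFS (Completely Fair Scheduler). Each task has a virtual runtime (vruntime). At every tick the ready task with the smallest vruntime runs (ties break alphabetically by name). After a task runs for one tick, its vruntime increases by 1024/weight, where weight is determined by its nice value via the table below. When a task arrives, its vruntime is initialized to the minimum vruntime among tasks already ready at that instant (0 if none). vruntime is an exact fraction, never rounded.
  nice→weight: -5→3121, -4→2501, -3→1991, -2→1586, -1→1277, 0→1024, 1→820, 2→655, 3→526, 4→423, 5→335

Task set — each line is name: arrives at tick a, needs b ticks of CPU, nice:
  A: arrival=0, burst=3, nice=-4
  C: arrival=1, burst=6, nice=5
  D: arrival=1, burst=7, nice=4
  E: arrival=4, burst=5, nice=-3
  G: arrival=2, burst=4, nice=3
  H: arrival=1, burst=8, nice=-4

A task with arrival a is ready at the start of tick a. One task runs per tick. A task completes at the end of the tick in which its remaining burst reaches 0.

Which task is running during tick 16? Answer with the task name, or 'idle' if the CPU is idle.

t=0: vr[A=0] → run A
t=1: vr[A=1024/2501 C=1024/2501 D=1024/2501 H=1024/2501] → run A
t=2: vr[A=2048/2501 C=1024/2501 D=1024/2501 G=1024/2501 H=1024/2501] → run C
t=3: vr[A=2048/2501 C=2904064/837835 D=1024/2501 G=1024/2501 H=1024/2501] → run D
t=4: vr[A=2048/2501 C=2904064/837835 D=2994176/1057923 E=1024/2501 G=1024/2501 H=1024/2501] → run E
t=5: vr[A=2048/2501 C=2904064/837835 D=2994176/1057923 E=4599808/4979491 G=1024/2501 H=1024/2501] → run G
t=6: vr[A=2048/2501 C=2904064/837835 D=2994176/1057923 E=4599808/4979491 G=1549824/657763 H=1024/2501] → run H
t=7: vr[A=2048/2501 C=2904064/837835 D=2994176/1057923 E=4599808/4979491 G=1549824/657763 H=2048/2501] → run A
t=8: vr[C=2904064/837835 D=2994176/1057923 E=4599808/4979491 G=1549824/657763 H=2048/2501] → run H
t=9: vr[C=2904064/837835 D=2994176/1057923 E=4599808/4979491 G=1549824/657763 H=3072/2501] → run E
t=10: vr[C=2904064/837835 D=2994176/1057923 E=7160832/4979491 G=1549824/657763 H=3072/2501] → run H
t=11: vr[C=2904064/837835 D=2994176/1057923 E=7160832/4979491 G=1549824/657763 H=4096/2501] → run E
t=12: vr[C=2904064/837835 D=2994176/1057923 E=9721856/4979491 G=1549824/657763 H=4096/2501] → run H
t=13: vr[C=2904064/837835 D=2994176/1057923 E=9721856/4979491 G=1549824/657763 H=5120/2501] → run E
t=14: vr[C=2904064/837835 D=2994176/1057923 E=12282880/4979491 G=1549824/657763 H=5120/2501] → run H
t=15: vr[C=2904064/837835 D=2994176/1057923 E=12282880/4979491 G=1549824/657763 H=6144/2501] → run G
t=16: vr[C=2904064/837835 D=2994176/1057923 E=12282880/4979491 G=2830336/657763 H=6144/2501] → run H
t=17: vr[C=2904064/837835 D=2994176/1057923 E=12282880/4979491 G=2830336/657763 H=7168/2501] → run E
t=18: vr[C=2904064/837835 D=2994176/1057923 G=2830336/657763 H=7168/2501] → run D
t=19: vr[C=2904064/837835 D=5555200/1057923 G=2830336/657763 H=7168/2501] → run H
t=20: vr[C=2904064/837835 D=5555200/1057923 G=2830336/657763 H=8192/2501] → run H
t=21: vr[C=2904064/837835 D=5555200/1057923 G=2830336/657763] → run C
t=22: vr[C=5465088/837835 D=5555200/1057923 G=2830336/657763] → run G
t=23: vr[C=5465088/837835 D=5555200/1057923 G=4110848/657763] → run D
t=24: vr[C=5465088/837835 D=2705408/352641 G=4110848/657763] → run G
t=25: vr[C=5465088/837835 D=2705408/352641] → run C
t=26: vr[C=8026112/837835 D=2705408/352641] → run D
t=27: vr[C=8026112/837835 D=10677248/1057923] → run C
t=28: vr[C=10587136/837835 D=10677248/1057923] → run D
t=29: vr[C=10587136/837835 D=13238272/1057923] → run D
t=30: vr[C=10587136/837835 D=5266432/352641] → run C
t=31: vr[C=2629632/167567 D=5266432/352641] → run D
t=32: vr[C=2629632/167567] → run C
t=33: (idle)
t=34: (idle)
t=35: (idle)
t=36: (idle)

running at tick 16 = H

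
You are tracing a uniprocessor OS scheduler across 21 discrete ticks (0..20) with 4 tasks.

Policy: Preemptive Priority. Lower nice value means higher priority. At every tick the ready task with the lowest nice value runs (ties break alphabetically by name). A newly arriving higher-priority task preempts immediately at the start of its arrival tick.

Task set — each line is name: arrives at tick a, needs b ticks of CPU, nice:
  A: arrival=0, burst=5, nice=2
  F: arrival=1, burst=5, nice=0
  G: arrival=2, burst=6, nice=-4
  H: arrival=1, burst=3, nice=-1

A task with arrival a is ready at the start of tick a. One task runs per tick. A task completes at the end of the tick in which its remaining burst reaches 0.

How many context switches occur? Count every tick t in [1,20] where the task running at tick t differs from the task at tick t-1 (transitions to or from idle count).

t=0: ready={A} → run A
t=1: ready={A,F,H} → run H
t=2: ready={A,F,G,H} → run G
t=3: ready={A,F,G,H} → run G
t=4: ready={A,F,G,H} → run G
t=5: ready={A,F,G,H} → run G
t=6: ready={A,F,G,H} → run G
t=7: ready={A,F,G,H} → run G
t=8: ready={A,F,H} → run H
t=9: ready={A,F,H} → run H
t=10: ready={A,F} → run F
t=11: ready={A,F} → run F
t=12: ready={A,F} → run F
t=13: ready={A,F} → run F
t=14: ready={A,F} → run F
t=15: ready={A} → run A
t=16: ready={A} → run A
t=17: ready={A} → run A
t=18: ready={A} → run A
t=19: (idle)
t=20: (idle)

context switches = 6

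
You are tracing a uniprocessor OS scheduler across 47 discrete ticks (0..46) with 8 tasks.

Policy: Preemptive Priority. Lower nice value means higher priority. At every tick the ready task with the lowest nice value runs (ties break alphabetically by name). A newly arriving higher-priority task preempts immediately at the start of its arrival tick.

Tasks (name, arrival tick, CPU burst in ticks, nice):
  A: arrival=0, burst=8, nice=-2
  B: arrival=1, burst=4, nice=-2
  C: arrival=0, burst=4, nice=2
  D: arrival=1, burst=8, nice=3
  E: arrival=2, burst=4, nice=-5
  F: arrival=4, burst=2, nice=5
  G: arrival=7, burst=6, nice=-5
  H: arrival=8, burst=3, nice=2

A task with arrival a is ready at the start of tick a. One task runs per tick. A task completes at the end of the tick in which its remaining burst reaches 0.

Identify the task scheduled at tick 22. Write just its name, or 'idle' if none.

t=0: ready={A,C} → run A
t=1: ready={A,B,C,D} → run A
t=2: ready={A,B,C,D,E} → run E
t=3: ready={A,B,C,D,E} → run E
t=4: ready={A,B,C,D,E,F} → run E
t=5: ready={A,B,C,D,E,F} → run E
t=6: ready={A,B,C,D,F} → run A
t=7: ready={A,B,C,D,F,G} → run G
t=8: ready={A,B,C,D,F,G,H} → run G
t=9: ready={A,B,C,D,F,G,H} → run G
t=10: ready={A,B,C,D,F,G,H} → run G
t=11: ready={A,B,C,D,F,G,H} → run G
t=12: ready={A,B,C,D,F,G,H} → run G
t=13: ready={A,B,C,D,F,H} → run A
t=14: ready={A,B,C,D,F,H} → run A
t=15: ready={A,B,C,D,F,H} → run A
t=16: ready={A,B,C,D,F,H} → run A
t=17: ready={A,B,C,D,F,H} → run A
t=18: ready={B,C,D,F,H} → run B
t=19: ready={B,C,D,F,H} → run B
t=20: ready={B,C,D,F,H} → run B
t=21: ready={B,C,D,F,H} → run B
t=22: ready={C,D,F,H} → run C
t=23: ready={C,D,F,H} → run C
t=24: ready={C,D,F,H} → run C
t=25: ready={C,D,F,H} → run C
t=26: ready={D,F,H} → run H
t=27: ready={D,F,H} → run H
t=28: ready={D,F,H} → run H
t=29: ready={D,F} → run D
t=30: ready={D,F} → run D
t=31: ready={D,F} → run D
t=32: ready={D,F} → run D
t=33: ready={D,F} → run D
t=34: ready={D,F} → run D
t=35: ready={D,F} → run D
t=36: ready={D,F} → run D
t=37: ready={F} → run F
t=38: ready={F} → run F
t=39: (idle)
t=40: (idle)
t=41: (idle)
t=42: (idle)
t=43: (idle)
t=44: (idle)
t=45: (idle)
t=46: (idle)

running at tick 22 = C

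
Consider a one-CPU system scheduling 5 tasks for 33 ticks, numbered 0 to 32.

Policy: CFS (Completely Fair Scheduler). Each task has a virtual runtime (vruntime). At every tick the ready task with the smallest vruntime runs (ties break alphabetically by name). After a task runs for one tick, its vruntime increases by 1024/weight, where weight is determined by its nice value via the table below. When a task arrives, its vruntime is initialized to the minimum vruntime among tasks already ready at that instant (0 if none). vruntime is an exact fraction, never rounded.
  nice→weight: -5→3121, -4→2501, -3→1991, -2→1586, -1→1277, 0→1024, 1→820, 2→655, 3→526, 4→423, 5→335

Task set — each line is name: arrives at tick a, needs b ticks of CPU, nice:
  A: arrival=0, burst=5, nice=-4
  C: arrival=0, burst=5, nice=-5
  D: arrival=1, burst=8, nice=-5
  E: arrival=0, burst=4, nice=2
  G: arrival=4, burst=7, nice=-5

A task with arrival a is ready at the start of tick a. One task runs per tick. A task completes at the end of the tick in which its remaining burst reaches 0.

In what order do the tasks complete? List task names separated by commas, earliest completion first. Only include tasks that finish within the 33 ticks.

t=0: vr[A=0 C=0 E=0] → run A
t=1: vr[A=1024/2501 C=0 D=0 E=0] → run C
t=2: vr[A=1024/2501 C=1024/3121 D=0 E=0] → run D
t=3: vr[A=1024/2501 C=1024/3121 D=1024/3121 E=0] → run E
t=4: vr[A=1024/2501 C=1024/3121 D=1024/3121 E=1024/655 G=1024/3121] → run C
t=5: vr[A=1024/2501 C=2048/3121 D=1024/3121 E=1024/655 G=1024/3121] → run D
t=6: vr[A=1024/2501 C=2048/3121 D=2048/3121 E=1024/655 G=1024/3121] → run G
t=7: vr[A=1024/2501 C=2048/3121 D=2048/3121 E=1024/655 G=2048/3121] → run A
t=8: vr[A=2048/2501 C=2048/3121 D=2048/3121 E=1024/655 G=2048/3121] → run C
t=9: vr[A=2048/2501 C=3072/3121 D=2048/3121 E=1024/655 G=2048/3121] → run D
t=10: vr[A=2048/2501 C=3072/3121 D=3072/3121 E=1024/655 G=2048/3121] → run G
t=11: vr[A=2048/2501 C=3072/3121 D=3072/3121 E=1024/655 G=3072/3121] → run A
t=12: vr[A=3072/2501 C=3072/3121 D=3072/3121 E=1024/655 G=3072/3121] → run C
t=13: vr[A=3072/2501 C=4096/3121 D=3072/3121 E=1024/655 G=3072/3121] → run D
t=14: vr[A=3072/2501 C=4096/3121 D=4096/3121 E=1024/655 G=3072/3121] → run G
t=15: vr[A=3072/2501 C=4096/3121 D=4096/3121 E=1024/655 G=4096/3121] → run A
t=16: vr[A=4096/2501 C=4096/3121 D=4096/3121 E=1024/655 G=4096/3121] → run C
t=17: vr[A=4096/2501 D=4096/3121 E=1024/655 G=4096/3121] → run D
t=18: vr[A=4096/2501 D=5120/3121 E=1024/655 G=4096/3121] → run G
t=19: vr[A=4096/2501 D=5120/3121 E=1024/655 G=5120/3121] → run E
t=20: vr[A=4096/2501 D=5120/3121 E=2048/655 G=5120/3121] → run A
t=21: vr[D=5120/3121 E=2048/655 G=5120/3121] → run D
t=22: vr[D=6144/3121 E=2048/655 G=5120/3121] → run G
t=23: vr[D=6144/3121 E=2048/655 G=6144/3121] → run D
t=24: vr[D=7168/3121 E=2048/655 G=6144/3121] → run G
t=25: vr[D=7168/3121 E=2048/655 G=7168/3121] → run D
t=26: vr[E=2048/655 G=7168/3121] → run G
t=27: vr[E=2048/655] → run E
t=28: vr[E=3072/655] → run E
t=29: (idle)
t=30: (idle)
t=31: (idle)
t=32: (idle)

completion order = C, A, D, G, E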